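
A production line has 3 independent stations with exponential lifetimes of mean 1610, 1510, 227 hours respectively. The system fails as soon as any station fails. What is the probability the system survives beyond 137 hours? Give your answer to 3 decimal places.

The first failure time is exponential with rate Σλ_i = 1/1610 + 1/1510 + 1/227 = 0.00568866 per hour.
P(min > 137) = e^(−0.00568866·137) = e^(−0.77935) ≈ 0.459.

0.459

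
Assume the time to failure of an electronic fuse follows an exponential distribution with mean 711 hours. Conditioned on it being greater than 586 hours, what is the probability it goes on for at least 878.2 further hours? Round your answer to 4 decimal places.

0.2908

The rate is λ = 1/711 = 0.00140647 per hour.
P(X > s+t | X > s) = e^(−λ(s+t))/e^(−λs) = e^(−λt), independent of s = 586.
P(X > 878.2) = e^(−1.2352) ≈ 0.2908.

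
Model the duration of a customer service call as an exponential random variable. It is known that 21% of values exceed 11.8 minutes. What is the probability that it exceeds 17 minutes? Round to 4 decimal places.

0.1056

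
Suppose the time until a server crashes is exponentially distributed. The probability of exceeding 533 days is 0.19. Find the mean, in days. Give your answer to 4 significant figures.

e^(−λ·533) = 0.19 ⇒ λ = −ln(0.19)/533 = 0.00311582.
Mean = 1/λ = 320.943 days.

320.9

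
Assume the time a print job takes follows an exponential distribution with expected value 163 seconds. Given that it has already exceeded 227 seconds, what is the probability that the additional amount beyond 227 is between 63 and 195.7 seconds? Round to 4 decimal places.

0.3784

The rate is λ = 1/163 = 0.00613497 per second.
Memoryless: the residual past 227 is again Exp(λ).
P(63 < residual < 195.7) = e^(−λ·63) − e^(−λ·195.7) = 0.67943 − 0.30101 ≈ 0.3784.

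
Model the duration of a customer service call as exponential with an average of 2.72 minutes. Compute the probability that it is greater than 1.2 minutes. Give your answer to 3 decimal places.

The rate is λ = 1/2.72 = 0.367647 per minute.
P(X > 1.2) = e^(−λ·1.2) = e^(−0.44118) ≈ 0.643.

0.643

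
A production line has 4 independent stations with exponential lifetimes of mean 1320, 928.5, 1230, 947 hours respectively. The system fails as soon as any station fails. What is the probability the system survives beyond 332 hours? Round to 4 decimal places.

0.2924

The first failure time is exponential with rate Σλ_i = 1/1320 + 1/928.5 + 1/1230 + 1/947 = 0.00370356 per hour.
P(min > 332) = e^(−0.00370356·332) = e^(−1.2296) ≈ 0.2924.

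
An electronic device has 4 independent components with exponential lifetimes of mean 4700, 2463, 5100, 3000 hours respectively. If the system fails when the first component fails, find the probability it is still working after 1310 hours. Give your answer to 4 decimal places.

The first failure time is exponential with rate Σλ_i = 1/4700 + 1/2463 + 1/5100 + 1/3000 = 0.00114819 per hour.
P(min > 1310) = e^(−0.00114819·1310) = e^(−1.5041) ≈ 0.2222.

0.2222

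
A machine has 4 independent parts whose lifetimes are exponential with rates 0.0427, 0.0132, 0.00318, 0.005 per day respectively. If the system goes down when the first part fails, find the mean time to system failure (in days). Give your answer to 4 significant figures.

The time to first failure is exponential with rate Σλ = 0.0427 + 0.0132 + 0.00318 + 0.005 = 0.06408.
E[min] = 1/Σλ = 1/0.06408 = 15.6055 days.

15.61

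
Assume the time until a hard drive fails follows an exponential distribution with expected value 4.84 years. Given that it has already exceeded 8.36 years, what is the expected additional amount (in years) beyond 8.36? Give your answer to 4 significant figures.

The rate is λ = 1/4.84 = 0.206612 per year.
By memorylessness, the remaining amount past any threshold is again Exp(λ) with mean 1/λ = 4.84 years.

4.840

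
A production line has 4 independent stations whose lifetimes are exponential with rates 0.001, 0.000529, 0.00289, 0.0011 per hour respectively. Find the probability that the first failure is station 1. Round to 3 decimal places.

The time to first failure is exponential with rate Σλ = 0.001 + 0.000529 + 0.00289 + 0.0011 = 0.005519.
P(station 1 first) = λ_1/Σλ = 0.001/0.005519 ≈ 0.181.

0.181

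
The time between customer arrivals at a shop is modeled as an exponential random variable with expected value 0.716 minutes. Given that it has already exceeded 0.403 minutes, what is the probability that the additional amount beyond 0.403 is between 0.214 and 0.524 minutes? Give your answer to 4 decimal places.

0.2606

The rate is λ = 1/0.716 = 1.39665 per minute.
Memoryless: the residual past 0.403 is again Exp(λ).
P(0.214 < residual < 0.524) = e^(−λ·0.214) − e^(−λ·0.524) = 0.74165 − 0.48102 ≈ 0.2606.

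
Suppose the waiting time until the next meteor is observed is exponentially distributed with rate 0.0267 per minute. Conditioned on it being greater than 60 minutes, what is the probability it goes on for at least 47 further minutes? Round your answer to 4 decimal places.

0.2851

By the memoryless property, P(X > 60+47 | X > 60) = P(X > 47).
P(X > 47) = e^(−1.2549) ≈ 0.2851.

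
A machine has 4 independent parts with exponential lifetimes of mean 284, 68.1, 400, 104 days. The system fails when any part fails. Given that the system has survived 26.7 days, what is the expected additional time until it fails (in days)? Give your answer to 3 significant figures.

33.0

First-failure rate Σλ = 1/284 + 1/68.1 + 1/400 + 1/104 = 0.0303208.
By memorylessness the expected residual is 1/Σλ = 32.9807 days, regardless of the 26.7 already elapsed.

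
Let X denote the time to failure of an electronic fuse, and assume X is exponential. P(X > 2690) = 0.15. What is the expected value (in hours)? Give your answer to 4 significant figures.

e^(−λ·2690) = 0.15 ⇒ λ = −ln(0.15)/2690 = 0.000705249.
Mean = 1/λ = 1417.94 hours.

1418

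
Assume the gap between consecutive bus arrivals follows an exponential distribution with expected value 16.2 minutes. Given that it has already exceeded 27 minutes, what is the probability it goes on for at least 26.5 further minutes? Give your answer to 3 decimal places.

The rate is λ = 1/16.2 = 0.0617284 per minute.
P(X > s+t | X > s) = e^(−λ(s+t))/e^(−λs) = e^(−λt), independent of s = 27.
P(X > 26.5) = e^(−1.6358) ≈ 0.195.

0.195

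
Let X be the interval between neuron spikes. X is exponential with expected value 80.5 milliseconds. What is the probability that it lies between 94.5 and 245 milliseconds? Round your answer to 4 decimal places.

The rate is λ = 1/80.5 = 0.0124224 per millisecond.
P(94.5 < X < 245) = e^(−λ·94.5) − e^(−λ·245) = 0.30915 − 0.04767 ≈ 0.2615.

0.2615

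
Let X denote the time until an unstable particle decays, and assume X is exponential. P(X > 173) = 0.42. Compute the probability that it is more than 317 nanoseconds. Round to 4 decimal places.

0.2040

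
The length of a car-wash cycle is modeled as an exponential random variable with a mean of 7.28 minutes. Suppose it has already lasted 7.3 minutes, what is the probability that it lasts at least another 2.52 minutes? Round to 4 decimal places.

The rate is λ = 1/7.28 = 0.137363 per minute.
P(X > s+t | X > s) = e^(−λ(s+t))/e^(−λs) = e^(−λt), independent of s = 7.3.
P(X > 2.52) = e^(−0.34615) ≈ 0.7074.

0.7074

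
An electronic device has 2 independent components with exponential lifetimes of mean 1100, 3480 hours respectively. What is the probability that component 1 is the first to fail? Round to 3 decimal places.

Rates: λ_i = 1/mean_i → 0.000909091, 0.000287356; Σλ = 0.00119645.
P(component 1 first) = λ_1/Σλ = 0.000909091/0.00119645 ≈ 0.760.

0.760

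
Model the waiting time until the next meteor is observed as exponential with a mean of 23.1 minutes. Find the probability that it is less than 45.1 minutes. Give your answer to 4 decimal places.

The rate is λ = 1/23.1 = 0.04329 per minute.
P(X ≤ 45.1) = 1 − e^(−λ·45.1) = 1 − e^(−1.9524) ≈ 0.8581.

0.8581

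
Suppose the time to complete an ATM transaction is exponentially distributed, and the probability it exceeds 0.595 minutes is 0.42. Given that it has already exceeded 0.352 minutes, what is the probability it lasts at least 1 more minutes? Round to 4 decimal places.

From e^(−λ·0.595) = 0.42, λ = −ln(0.42)/0.595 = 1.45798.
Memoryless: P(X > 0.352+1 | X > 0.352) = P(X > 1) = e^(−1.45798·1) ≈ 0.2327.

0.2327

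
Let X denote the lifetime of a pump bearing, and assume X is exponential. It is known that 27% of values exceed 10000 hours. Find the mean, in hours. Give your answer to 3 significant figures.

7640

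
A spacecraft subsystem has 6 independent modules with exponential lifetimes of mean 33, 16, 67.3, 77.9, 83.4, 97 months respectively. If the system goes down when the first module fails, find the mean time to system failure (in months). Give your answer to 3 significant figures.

7.00

The first failure time is exponential with rate Σλ_i = 1/33 + 1/16 + 1/67.3 + 1/77.9 + 1/83.4 + 1/97 = 0.142799 per month.
E[min] = 1/Σλ = 1/0.142799 = 7.00287 months.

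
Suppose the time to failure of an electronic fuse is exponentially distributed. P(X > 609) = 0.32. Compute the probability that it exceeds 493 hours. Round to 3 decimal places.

0.398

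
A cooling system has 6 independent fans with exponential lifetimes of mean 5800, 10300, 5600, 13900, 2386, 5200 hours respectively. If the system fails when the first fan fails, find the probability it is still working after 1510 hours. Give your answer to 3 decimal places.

0.181

The first failure time is exponential with rate Σλ_i = 1/5800 + 1/10300 + 1/5600 + 1/13900 + 1/2386 + 1/5200 = 0.00113143 per hour.
P(min > 1510) = e^(−0.00113143·1510) = e^(−1.7085) ≈ 0.181.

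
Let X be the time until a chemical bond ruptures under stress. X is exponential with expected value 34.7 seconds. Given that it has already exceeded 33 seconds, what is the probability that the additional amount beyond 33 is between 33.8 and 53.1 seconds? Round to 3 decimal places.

0.161

The rate is λ = 1/34.7 = 0.0288184 per second.
Memoryless: the residual past 33 is again Exp(λ).
P(33.8 < residual < 53.1) = e^(−λ·33.8) − e^(−λ·53.1) = 0.37755 − 0.21648 ≈ 0.161.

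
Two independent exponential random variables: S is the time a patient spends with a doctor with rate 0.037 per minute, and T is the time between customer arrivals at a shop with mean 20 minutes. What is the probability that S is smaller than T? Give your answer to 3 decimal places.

λ_1 = 0.037, λ_2 = 1/20 = 0.05.
For independent exponentials, P(S < T) = λ_1/(λ_1+λ_2) = 0.037/0.087 ≈ 0.425.

0.425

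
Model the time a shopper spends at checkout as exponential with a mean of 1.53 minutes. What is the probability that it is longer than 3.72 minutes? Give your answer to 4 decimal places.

0.0879

The rate is λ = 1/1.53 = 0.653595 per minute.
P(X > 3.72) = e^(−λ·3.72) = e^(−2.4314) ≈ 0.0879.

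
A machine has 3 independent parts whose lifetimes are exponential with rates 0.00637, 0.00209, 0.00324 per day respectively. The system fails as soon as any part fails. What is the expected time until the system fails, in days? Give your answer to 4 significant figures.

85.47

The time to first failure is exponential with rate Σλ = 0.00637 + 0.00209 + 0.00324 = 0.0117.
E[min] = 1/Σλ = 1/0.0117 = 85.4701 days.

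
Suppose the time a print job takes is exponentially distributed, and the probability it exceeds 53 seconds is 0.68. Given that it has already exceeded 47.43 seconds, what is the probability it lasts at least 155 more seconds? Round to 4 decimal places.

From e^(−λ·53) = 0.68, λ = −ln(0.68)/53 = 0.00727665.
Memoryless: P(X > 47.43+155 | X > 47.43) = P(X > 155) = e^(−0.00727665·155) ≈ 0.3237.

0.3237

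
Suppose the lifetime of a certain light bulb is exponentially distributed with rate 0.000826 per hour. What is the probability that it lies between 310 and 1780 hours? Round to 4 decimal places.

P(310 < X < 1780) = e^(−λ·310) − e^(−λ·1780) = 0.77410 − 0.22986 ≈ 0.5442.

0.5442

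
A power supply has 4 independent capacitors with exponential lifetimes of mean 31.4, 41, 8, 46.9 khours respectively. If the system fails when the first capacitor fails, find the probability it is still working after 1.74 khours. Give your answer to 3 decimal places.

0.703

The first failure time is exponential with rate Σλ_i = 1/31.4 + 1/41 + 1/8 + 1/46.9 = 0.202559 per khour.
P(min > 1.74) = e^(−0.202559·1.74) = e^(−0.35245) ≈ 0.703.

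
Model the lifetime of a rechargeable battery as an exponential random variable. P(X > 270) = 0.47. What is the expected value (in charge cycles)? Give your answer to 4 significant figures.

357.6

e^(−λ·270) = 0.47 ⇒ λ = −ln(0.47)/270 = 0.00279638.
Mean = 1/λ = 357.605 charge cycles.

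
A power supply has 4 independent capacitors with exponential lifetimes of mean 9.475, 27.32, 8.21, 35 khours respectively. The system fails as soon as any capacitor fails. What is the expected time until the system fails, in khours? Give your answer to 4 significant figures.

3.419

The first failure time is exponential with rate Σλ_i = 1/9.475 + 1/27.32 + 1/8.21 + 1/35 = 0.292518 per khour.
E[min] = 1/Σλ = 1/0.292518 = 3.41859 khours.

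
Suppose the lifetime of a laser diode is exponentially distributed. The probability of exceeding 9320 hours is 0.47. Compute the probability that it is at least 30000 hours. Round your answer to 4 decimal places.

e^(−λ·9320) = 0.47 ⇒ λ = −ln(0.47)/9320 = 0.000081011.
P(X > 30000) = e^(−0.000081011·30000) = e^(−2.4303) ≈ 0.0880.

0.0880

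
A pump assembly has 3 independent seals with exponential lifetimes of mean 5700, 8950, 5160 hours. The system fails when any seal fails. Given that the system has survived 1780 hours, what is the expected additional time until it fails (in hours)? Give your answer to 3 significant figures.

First-failure rate Σλ = 1/5700 + 1/8950 + 1/5160 = 0.000480969.
By memorylessness the expected residual is 1/Σλ = 2079.14 hours, regardless of the 1780 already elapsed.

2080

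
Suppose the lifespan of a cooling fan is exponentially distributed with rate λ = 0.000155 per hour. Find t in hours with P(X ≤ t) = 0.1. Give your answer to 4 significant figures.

679.7

Set 1 − e^(−λt) = 0.1, so t = −ln(0.9)/λ = 0.10536/0.000155 ≈ 679.745 hours.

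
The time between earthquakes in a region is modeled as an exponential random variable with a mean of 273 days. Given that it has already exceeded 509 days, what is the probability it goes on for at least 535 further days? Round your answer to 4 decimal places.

The rate is λ = 1/273 = 0.003663 per day.
P(X > s+t | X > s) = e^(−λ(s+t))/e^(−λs) = e^(−λt), independent of s = 509.
P(X > 535) = e^(−1.9597) ≈ 0.1409.

0.1409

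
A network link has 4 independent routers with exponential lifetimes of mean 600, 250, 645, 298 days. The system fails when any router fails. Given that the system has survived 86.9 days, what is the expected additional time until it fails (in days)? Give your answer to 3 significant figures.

First-failure rate Σλ = 1/600 + 1/250 + 1/645 + 1/298 = 0.0105728.
By memorylessness the expected residual is 1/Σλ = 94.5827 days, regardless of the 86.9 already elapsed.

94.6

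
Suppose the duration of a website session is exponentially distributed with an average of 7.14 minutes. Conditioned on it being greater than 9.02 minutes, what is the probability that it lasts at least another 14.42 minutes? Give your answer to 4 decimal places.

0.1327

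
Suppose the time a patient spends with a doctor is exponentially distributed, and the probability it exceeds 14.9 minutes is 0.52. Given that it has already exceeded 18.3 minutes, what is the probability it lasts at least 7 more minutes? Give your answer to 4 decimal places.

0.7355

From e^(−λ·14.9) = 0.52, λ = −ln(0.52)/14.9 = 0.0438877.
Memoryless: P(X > 18.3+7 | X > 18.3) = P(X > 7) = e^(−0.0438877·7) ≈ 0.7355.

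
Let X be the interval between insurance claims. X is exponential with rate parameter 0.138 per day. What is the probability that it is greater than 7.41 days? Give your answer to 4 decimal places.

P(X > 7.41) = e^(−λ·7.41) = e^(−1.0226) ≈ 0.3597.

0.3597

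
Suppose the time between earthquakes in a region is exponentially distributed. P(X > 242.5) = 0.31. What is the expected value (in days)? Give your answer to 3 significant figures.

207

e^(−λ·242.5) = 0.31 ⇒ λ = −ln(0.31)/242.5 = 0.00482962.
Mean = 1/λ = 207.056 days.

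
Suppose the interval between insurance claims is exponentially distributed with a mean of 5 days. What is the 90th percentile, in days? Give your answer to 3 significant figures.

11.5

The rate is λ = 1/5 = 0.2 per day.
Set 1 − e^(−λt) = 0.9, so t = −ln(0.1)/λ = 2.3026/0.2 ≈ 11.5129 days.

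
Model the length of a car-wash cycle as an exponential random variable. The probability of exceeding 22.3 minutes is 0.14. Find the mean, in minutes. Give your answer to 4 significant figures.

e^(−λ·22.3) = 0.14 ⇒ λ = −ln(0.14)/22.3 = 0.0881665.
Mean = 1/λ = 11.3422 minutes.

11.34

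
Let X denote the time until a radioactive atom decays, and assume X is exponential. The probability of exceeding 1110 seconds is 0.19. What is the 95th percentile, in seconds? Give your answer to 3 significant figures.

e^(−λ·1110) = 0.19 ⇒ λ = −ln(0.19)/1110 = 0.00149615.
95th percentile: 1 − e^(−λt) = 0.95, t = −ln(0.05)/λ = 2002.29 seconds.

2000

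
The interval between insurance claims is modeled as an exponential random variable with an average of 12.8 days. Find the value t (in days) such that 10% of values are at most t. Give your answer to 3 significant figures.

The rate is λ = 1/12.8 = 0.078125 per day.
Set 1 − e^(−λt) = 0.1, so t = −ln(0.9)/λ = 0.10536/0.078125 ≈ 1.34861 days.

1.35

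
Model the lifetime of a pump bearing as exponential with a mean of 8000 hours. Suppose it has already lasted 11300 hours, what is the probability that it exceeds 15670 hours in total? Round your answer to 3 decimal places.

0.579

The rate is λ = 1/8000 = 0.000125 per hour.
P(X > s+t | X > s) = e^(−λ(s+t))/e^(−λs) = e^(−λt), independent of s = 11300.
P(X > 4370) = e^(−0.54625) ≈ 0.579.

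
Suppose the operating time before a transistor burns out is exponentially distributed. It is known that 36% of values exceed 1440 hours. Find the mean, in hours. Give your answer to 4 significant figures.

1409

e^(−λ·1440) = 0.36 ⇒ λ = −ln(0.36)/1440 = 0.00070948.
Mean = 1/λ = 1409.48 hours.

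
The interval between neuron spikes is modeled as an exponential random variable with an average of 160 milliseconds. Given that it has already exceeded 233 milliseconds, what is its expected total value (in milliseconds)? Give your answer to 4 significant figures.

The rate is λ = 1/160 = 0.00625 per millisecond.
By memorylessness, E[X | X > 233] = 233 + 1/λ = 233 + 160 = 393 milliseconds.

393.0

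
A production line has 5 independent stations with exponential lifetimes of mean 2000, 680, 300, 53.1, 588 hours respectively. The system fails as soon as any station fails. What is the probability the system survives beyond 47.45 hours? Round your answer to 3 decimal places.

The first failure time is exponential with rate Σλ_i = 1/2000 + 1/680 + 1/300 + 1/53.1 + 1/588 = 0.025837 per hour.
P(min > 47.45) = e^(−0.025837·47.45) = e^(−1.226) ≈ 0.293.

0.293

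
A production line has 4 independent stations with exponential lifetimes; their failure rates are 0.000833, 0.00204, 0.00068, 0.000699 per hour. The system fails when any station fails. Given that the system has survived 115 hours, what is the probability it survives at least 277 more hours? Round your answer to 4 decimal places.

Time to first failure ~ Exp(Σλ) with Σλ = 0.004252.
By memorylessness, P(T > 115+277 | T > 115) = P(T > 277) = e^(−0.004252·277) ≈ 0.3080.

0.3080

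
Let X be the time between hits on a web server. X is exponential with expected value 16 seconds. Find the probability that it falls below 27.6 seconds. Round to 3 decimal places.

The rate is λ = 1/16 = 0.0625 per second.
P(X ≤ 27.6) = 1 − e^(−λ·27.6) = 1 − e^(−1.725) ≈ 0.822.

0.822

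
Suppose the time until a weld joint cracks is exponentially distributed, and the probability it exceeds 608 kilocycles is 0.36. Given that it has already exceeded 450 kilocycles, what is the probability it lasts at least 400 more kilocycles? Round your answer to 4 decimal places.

0.5106

From e^(−λ·608) = 0.36, λ = −ln(0.36)/608 = 0.00168035.
Memoryless: P(X > 450+400 | X > 450) = P(X > 400) = e^(−0.00168035·400) ≈ 0.5106.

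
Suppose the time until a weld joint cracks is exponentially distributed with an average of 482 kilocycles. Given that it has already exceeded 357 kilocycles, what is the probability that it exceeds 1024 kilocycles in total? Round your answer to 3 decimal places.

0.251

The rate is λ = 1/482 = 0.00207469 per kilocycle.
The exponential is memoryless, so the remaining time is again Exp(λ): the condition X > 357 is irrelevant.
P(X > 667) = e^(−1.3838) ≈ 0.251.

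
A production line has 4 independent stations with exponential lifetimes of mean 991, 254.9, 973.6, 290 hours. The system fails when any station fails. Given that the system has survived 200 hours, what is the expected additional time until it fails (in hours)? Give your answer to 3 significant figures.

106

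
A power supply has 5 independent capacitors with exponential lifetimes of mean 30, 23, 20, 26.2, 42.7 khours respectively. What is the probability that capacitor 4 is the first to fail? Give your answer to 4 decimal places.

0.2026

Rates: λ_i = 1/mean_i → 0.0333333, 0.0434783, 0.05, 0.0381679, 0.0234192; Σλ = 0.188399.
P(capacitor 4 first) = λ_4/Σλ = 0.0381679/0.188399 ≈ 0.2026.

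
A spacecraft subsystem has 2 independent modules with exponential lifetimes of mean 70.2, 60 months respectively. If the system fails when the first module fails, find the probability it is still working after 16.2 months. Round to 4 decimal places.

The first failure time is exponential with rate Σλ_i = 1/70.2 + 1/60 = 0.0309117 per month.
P(min > 16.2) = e^(−0.0309117·16.2) = e^(−0.50077) ≈ 0.6061.

0.6061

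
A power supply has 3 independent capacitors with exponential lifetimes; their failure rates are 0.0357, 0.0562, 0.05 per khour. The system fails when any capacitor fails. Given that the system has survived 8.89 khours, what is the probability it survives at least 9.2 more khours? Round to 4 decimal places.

0.2710

Time to first failure ~ Exp(Σλ) with Σλ = 0.1419.
By memorylessness, P(T > 8.89+9.2 | T > 8.89) = P(T > 9.2) = e^(−0.1419·9.2) ≈ 0.2710.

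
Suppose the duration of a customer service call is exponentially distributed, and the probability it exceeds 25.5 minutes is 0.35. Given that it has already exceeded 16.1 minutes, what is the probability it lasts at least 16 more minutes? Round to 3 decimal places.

From e^(−λ·25.5) = 0.35, λ = −ln(0.35)/25.5 = 0.0411695.
Memoryless: P(X > 16.1+16 | X > 16.1) = P(X > 16) = e^(−0.0411695·16) ≈ 0.518.

0.518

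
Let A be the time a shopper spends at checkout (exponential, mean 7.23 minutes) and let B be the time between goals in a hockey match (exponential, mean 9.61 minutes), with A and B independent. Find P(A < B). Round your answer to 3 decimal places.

λ_1 = 1/7.23 = 0.138313, λ_2 = 1/9.61 = 0.104058.
For independent exponentials, P(A < B) = λ_1/(λ_1+λ_2) = 0.138313/0.242371 ≈ 0.571.

0.571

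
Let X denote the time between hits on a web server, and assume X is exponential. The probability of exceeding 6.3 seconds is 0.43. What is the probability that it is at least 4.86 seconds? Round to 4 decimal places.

0.5215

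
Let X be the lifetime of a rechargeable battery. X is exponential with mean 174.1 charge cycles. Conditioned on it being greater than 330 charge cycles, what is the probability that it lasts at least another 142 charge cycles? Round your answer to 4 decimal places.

The rate is λ = 1/174.1 = 0.00574383 per charge cycle.
P(X > s+t | X > s) = e^(−λ(s+t))/e^(−λs) = e^(−λt), independent of s = 330.
P(X > 142) = e^(−0.81562) ≈ 0.4424.

0.4424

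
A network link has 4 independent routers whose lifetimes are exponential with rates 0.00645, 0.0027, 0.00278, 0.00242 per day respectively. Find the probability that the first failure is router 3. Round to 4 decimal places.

0.1937

The time to first failure is exponential with rate Σλ = 0.00645 + 0.0027 + 0.00278 + 0.00242 = 0.01435.
P(router 3 first) = λ_3/Σλ = 0.00278/0.01435 ≈ 0.1937.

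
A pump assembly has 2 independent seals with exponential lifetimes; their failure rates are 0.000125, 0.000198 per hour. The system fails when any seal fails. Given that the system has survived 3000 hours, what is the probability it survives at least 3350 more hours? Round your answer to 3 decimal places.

0.339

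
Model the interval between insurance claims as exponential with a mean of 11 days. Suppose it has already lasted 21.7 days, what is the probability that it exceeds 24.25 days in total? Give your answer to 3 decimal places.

0.793

The rate is λ = 1/11 = 0.0909091 per day.
By the memoryless property, P(X > 21.7+2.55 | X > 21.7) = P(X > 2.55).
P(X > 2.55) = e^(−0.23182) ≈ 0.793.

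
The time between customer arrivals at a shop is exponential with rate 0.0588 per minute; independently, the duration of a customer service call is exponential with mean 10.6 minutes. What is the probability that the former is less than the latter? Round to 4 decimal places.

0.3840

λ_1 = 0.0588, λ_2 = 1/10.6 = 0.0943396.
For independent exponentials, P(the former < the latter) = λ_1/(λ_1+λ_2) = 0.0588/0.15314 ≈ 0.3840.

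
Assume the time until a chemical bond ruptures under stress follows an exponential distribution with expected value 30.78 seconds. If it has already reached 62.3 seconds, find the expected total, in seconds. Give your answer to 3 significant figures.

The rate is λ = 1/30.78 = 0.0324886 per second.
By memorylessness, E[X | X > 62.3] = 62.3 + 1/λ = 62.3 + 30.78 = 93.08 seconds.

93.1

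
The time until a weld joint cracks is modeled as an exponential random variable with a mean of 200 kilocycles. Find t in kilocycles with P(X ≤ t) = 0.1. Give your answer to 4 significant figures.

21.07

The rate is λ = 1/200 = 0.005 per kilocycle.
Set 1 − e^(−λt) = 0.1, so t = −ln(0.9)/λ = 0.10536/0.005 ≈ 21.0721 kilocycles.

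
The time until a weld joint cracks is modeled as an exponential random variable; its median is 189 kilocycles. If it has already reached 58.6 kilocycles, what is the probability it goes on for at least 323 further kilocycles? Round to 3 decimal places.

For an exponential, median = ln(2)/λ, so λ = ln 2 / 189 = 0.00366745 per kilocycle.
P(X > s+t | X > s) = e^(−λ(s+t))/e^(−λs) = e^(−λt), independent of s = 58.6.
P(X > 323) = e^(−1.1846) ≈ 0.306.

0.306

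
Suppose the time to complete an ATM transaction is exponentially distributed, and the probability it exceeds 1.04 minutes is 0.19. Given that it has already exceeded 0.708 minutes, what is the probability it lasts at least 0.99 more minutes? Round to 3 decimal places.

0.206

From e^(−λ·1.04) = 0.19, λ = −ln(0.19)/1.04 = 1.59686.
Memoryless: P(X > 0.708+0.99 | X > 0.708) = P(X > 0.99) = e^(−1.59686·0.99) ≈ 0.206.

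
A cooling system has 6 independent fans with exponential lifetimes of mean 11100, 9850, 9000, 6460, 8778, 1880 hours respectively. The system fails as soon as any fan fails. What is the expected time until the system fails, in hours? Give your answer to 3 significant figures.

The first failure time is exponential with rate Σλ_i = 1/11100 + 1/9850 + 1/9000 + 1/6460 + 1/8778 + 1/1880 = 0.00110336 per hour.
E[min] = 1/Σλ = 1/0.00110336 = 906.323 hours.

906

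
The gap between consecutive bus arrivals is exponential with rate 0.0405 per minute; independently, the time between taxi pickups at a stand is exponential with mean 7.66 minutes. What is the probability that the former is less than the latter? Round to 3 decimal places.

λ_1 = 0.0405, λ_2 = 1/7.66 = 0.130548.
For independent exponentials, P(the former < the latter) = λ_1/(λ_1+λ_2) = 0.0405/0.171048 ≈ 0.237.

0.237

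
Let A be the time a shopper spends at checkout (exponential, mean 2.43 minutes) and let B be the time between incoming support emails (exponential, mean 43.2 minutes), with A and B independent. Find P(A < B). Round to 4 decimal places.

λ_1 = 1/2.43 = 0.411523, λ_2 = 1/43.2 = 0.0231481.
For independent exponentials, P(A < B) = λ_1/(λ_1+λ_2) = 0.411523/0.434671 ≈ 0.9467.

0.9467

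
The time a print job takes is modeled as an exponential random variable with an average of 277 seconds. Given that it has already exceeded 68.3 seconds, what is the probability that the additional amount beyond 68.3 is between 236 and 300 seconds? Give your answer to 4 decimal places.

0.0880

The rate is λ = 1/277 = 0.00361011 per second.
Memoryless: the residual past 68.3 is again Exp(λ).
P(236 < residual < 300) = e^(−λ·236) − e^(−λ·300) = 0.42657 − 0.33857 ≈ 0.0880.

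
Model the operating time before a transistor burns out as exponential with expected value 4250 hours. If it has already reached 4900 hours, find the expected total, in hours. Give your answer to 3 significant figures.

9150

The rate is λ = 1/4250 = 0.000235294 per hour.
By memorylessness, E[X | X > 4900] = 4900 + 1/λ = 4900 + 4250 = 9150 hours.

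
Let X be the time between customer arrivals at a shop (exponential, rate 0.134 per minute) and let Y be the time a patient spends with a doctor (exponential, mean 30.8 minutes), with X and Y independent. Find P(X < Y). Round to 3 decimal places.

λ_1 = 0.134, λ_2 = 1/30.8 = 0.0324675.
For independent exponentials, P(X < Y) = λ_1/(λ_1+λ_2) = 0.134/0.166468 ≈ 0.805.

0.805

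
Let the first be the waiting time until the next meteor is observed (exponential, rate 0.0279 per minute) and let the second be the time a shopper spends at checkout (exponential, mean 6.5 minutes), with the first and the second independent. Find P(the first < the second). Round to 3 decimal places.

λ_1 = 0.0279, λ_2 = 1/6.5 = 0.153846.
For independent exponentials, P(the first < the second) = λ_1/(λ_1+λ_2) = 0.0279/0.181746 ≈ 0.154.

0.154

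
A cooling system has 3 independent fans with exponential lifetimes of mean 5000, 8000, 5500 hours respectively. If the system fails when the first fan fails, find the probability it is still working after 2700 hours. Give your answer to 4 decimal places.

The first failure time is exponential with rate Σλ_i = 1/5000 + 1/8000 + 1/5500 = 0.000506818 per hour.
P(min > 2700) = e^(−0.000506818·2700) = e^(−1.3684) ≈ 0.2545.

0.2545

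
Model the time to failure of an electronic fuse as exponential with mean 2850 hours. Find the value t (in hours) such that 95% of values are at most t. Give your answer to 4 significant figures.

8538

The rate is λ = 1/2850 = 0.000350877 per hour.
Set 1 − e^(−λt) = 0.95, so t = −ln(0.05)/λ = 2.9957/0.000350877 ≈ 8537.84 hours.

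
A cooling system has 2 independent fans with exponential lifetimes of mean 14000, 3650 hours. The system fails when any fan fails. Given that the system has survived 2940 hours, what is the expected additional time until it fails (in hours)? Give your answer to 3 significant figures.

2900

First-failure rate Σλ = 1/14000 + 1/3650 = 0.000345401.
By memorylessness the expected residual is 1/Σλ = 2895.18 hours, regardless of the 2940 already elapsed.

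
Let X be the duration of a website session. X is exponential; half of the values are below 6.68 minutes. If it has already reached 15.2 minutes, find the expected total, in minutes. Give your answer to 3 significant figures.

For an exponential, median = ln(2)/λ, so λ = ln 2 / 6.68 = 0.103765 per minute.
By memorylessness, E[X | X > 15.2] = 15.2 + 1/λ = 15.2 + 9.6372 = 24.8372 minutes.

24.8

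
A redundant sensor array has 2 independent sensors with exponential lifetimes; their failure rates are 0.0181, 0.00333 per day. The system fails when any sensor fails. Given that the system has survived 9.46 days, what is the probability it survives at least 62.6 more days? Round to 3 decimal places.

0.261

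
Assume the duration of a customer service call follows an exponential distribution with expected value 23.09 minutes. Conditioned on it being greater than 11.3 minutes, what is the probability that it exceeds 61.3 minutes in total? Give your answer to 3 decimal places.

0.115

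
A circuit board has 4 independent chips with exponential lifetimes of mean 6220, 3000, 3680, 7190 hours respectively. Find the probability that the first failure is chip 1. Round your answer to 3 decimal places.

0.178

Rates: λ_i = 1/mean_i → 0.000160772, 0.000333333, 0.000271739, 0.000139082; Σλ = 0.000904926.
P(chip 1 first) = λ_1/Σλ = 0.000160772/0.000904926 ≈ 0.178.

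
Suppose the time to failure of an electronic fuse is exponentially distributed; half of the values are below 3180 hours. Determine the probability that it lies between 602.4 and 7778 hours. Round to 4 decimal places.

0.6934

For an exponential, median = ln(2)/λ, so λ = ln 2 / 3180 = 0.000217971 per hour.
P(602.4 < X < 7778) = e^(−λ·602.4) − e^(−λ·7778) = 0.87695 − 0.18353 ≈ 0.6934.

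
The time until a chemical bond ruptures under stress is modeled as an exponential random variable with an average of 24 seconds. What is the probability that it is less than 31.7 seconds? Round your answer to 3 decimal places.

0.733

The rate is λ = 1/24 = 0.0416667 per second.
P(X ≤ 31.7) = 1 − e^(−λ·31.7) = 1 − e^(−1.3208) ≈ 0.733.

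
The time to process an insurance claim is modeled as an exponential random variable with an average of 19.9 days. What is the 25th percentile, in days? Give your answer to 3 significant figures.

The rate is λ = 1/19.9 = 0.0502513 per day.
Set 1 − e^(−λt) = 0.25, so t = −ln(0.75)/λ = 0.28768/0.0502513 ≈ 5.72487 days.

5.72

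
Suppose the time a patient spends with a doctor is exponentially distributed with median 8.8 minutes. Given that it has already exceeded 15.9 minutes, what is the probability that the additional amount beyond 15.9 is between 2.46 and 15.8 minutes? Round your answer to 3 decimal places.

0.536

For an exponential, median = ln(2)/λ, so λ = ln 2 / 8.8 = 0.0787667 per minute.
Memoryless: the residual past 15.9 is again Exp(λ).
P(2.46 < residual < 15.8) = e^(−λ·2.46) − e^(−λ·15.8) = 0.82385 − 0.28808 ≈ 0.536.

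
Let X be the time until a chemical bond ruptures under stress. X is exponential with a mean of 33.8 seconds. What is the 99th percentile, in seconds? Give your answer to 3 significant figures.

The rate is λ = 1/33.8 = 0.0295858 per second.
Set 1 − e^(−λt) = 0.99, so t = −ln(0.01)/λ = 4.6052/0.0295858 ≈ 155.655 seconds.

156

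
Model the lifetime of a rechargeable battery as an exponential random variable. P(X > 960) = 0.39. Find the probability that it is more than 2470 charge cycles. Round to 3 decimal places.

0.089

e^(−λ·960) = 0.39 ⇒ λ = −ln(0.39)/960 = 0.000980842.
P(X > 2470) = e^(−0.000980842·2470) = e^(−2.4227) ≈ 0.089.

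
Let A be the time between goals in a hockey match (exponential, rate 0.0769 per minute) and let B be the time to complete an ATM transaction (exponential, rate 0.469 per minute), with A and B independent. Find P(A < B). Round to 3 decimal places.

λ_1 = 0.0769, λ_2 = 0.469.
For independent exponentials, P(A < B) = λ_1/(λ_1+λ_2) = 0.0769/0.5459 ≈ 0.141.

0.141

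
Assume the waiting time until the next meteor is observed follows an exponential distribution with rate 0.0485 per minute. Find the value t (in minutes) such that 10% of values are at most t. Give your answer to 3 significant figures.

2.17

Set 1 − e^(−λt) = 0.1, so t = −ln(0.9)/λ = 0.10536/0.0485 ≈ 2.17238 minutes.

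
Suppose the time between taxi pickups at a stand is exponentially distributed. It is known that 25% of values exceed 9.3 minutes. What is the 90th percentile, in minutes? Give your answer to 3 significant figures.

e^(−λ·9.3) = 0.25 ⇒ λ = −ln(0.25)/9.3 = 0.149064.
90th percentile: 1 − e^(−λt) = 0.9, t = −ln(0.1)/λ = 15.447 minutes.

15.4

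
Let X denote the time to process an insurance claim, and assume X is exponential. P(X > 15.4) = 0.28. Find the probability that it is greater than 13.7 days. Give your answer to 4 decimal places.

e^(−λ·15.4) = 0.28 ⇒ λ = −ln(0.28)/15.4 = 0.0826601.
P(X > 13.7) = e^(−0.0826601·13.7) = e^(−1.1324) ≈ 0.3222.

0.3222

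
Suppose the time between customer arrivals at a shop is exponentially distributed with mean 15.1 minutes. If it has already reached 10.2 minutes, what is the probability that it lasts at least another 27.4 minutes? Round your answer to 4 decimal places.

The rate is λ = 1/15.1 = 0.0662252 per minute.
By the memoryless property, P(X > 10.2+27.4 | X > 10.2) = P(X > 27.4).
P(X > 27.4) = e^(−1.8146) ≈ 0.1629.

0.1629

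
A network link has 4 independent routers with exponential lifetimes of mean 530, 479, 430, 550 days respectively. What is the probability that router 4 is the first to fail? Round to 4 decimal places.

Rates: λ_i = 1/mean_i → 0.00188679, 0.00208768, 0.00232558, 0.00181818; Σλ = 0.00811824.
P(router 4 first) = λ_4/Σλ = 0.00181818/0.00811824 ≈ 0.2240.

0.2240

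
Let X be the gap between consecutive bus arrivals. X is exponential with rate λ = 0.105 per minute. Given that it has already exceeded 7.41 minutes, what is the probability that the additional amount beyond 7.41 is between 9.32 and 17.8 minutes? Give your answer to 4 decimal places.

Memoryless: the residual past 7.41 is again Exp(λ).
P(9.32 < residual < 17.8) = e^(−λ·9.32) − e^(−λ·17.8) = 0.37584 − 0.15428 ≈ 0.2216.

0.2216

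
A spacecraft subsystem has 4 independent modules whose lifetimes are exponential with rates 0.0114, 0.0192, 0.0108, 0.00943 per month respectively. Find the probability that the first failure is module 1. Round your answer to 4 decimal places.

The time to first failure is exponential with rate Σλ = 0.0114 + 0.0192 + 0.0108 + 0.00943 = 0.05083.
P(module 1 first) = λ_1/Σλ = 0.0114/0.05083 ≈ 0.2243.

0.2243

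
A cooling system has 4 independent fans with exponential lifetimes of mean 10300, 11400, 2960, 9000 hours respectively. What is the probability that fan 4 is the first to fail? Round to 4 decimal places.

0.1753

Rates: λ_i = 1/mean_i → 0.0000970874, 0.0000877193, 0.000337838, 0.000111111; Σλ = 0.000633756.
P(fan 4 first) = λ_4/Σλ = 0.000111111/0.000633756 ≈ 0.1753.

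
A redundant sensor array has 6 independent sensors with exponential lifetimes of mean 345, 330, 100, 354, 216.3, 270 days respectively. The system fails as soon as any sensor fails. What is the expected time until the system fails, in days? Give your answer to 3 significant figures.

The first failure time is exponential with rate Σλ_i = 1/345 + 1/330 + 1/100 + 1/354 + 1/216.3 + 1/270 = 0.0270806 per day.
E[min] = 1/Σλ = 1/0.0270806 = 36.9268 days.

36.9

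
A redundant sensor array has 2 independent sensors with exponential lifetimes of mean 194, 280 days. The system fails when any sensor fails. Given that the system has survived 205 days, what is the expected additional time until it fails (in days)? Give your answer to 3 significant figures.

115

First-failure rate Σλ = 1/194 + 1/280 = 0.00872607.
By memorylessness the expected residual is 1/Σλ = 114.599 days, regardless of the 205 already elapsed.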